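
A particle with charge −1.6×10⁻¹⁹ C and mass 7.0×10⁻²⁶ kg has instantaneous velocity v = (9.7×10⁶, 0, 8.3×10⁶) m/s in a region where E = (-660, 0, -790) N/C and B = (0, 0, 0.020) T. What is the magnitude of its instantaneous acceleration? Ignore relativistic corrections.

|a| ≈ 4.43×10¹¹ m/s²

v×B = (0, -1.94×10⁵, 0) N/C.
E + v×B = (-660, -1.94×10⁵, -790) N/C.
F = q(E + v×B) = (−1.6×10⁻¹⁹ C)·(-660, -1.94×10⁵, -790) = (1.06×10⁻¹⁶, 3.10×10⁻¹⁴, 1.26×10⁻¹⁶) N.
|a| = |F|/m = 3.104×10⁻¹⁴/7.0×10⁻²⁶ ≈ 4.43×10¹¹ m/s².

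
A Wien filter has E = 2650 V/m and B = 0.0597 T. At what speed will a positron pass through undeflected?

v = 4.44×10⁴ m/s

Straight-line motion ⇒ electric and magnetic forces cancel, so E = vB.
v = E/B = 2650/0.0597 = 4.44×10⁴ m/s.
The result is independent of the particle's charge and mass.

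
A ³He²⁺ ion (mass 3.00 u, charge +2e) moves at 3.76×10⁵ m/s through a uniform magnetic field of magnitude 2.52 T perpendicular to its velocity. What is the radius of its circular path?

r ≈ 2.32×10⁻³ m

The magnetic force provides the centripetal force: |q|vB = mv²/r.
r = mv/(|q|B) = (4.983×10⁻²⁷)(3.76×10⁵)/((3.204×10⁻¹⁹)(2.52)) ≈ 2.32×10⁻³ m.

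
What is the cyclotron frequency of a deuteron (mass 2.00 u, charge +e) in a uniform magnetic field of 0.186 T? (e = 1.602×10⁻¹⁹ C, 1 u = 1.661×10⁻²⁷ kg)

f = |q|B/(2πm).
f = (1.602×10⁻¹⁹)(0.186)/(2π·3.322×10⁻²⁷) ≈ 1.43×10⁶ Hz.

f ≈ 1.43×10⁶ Hz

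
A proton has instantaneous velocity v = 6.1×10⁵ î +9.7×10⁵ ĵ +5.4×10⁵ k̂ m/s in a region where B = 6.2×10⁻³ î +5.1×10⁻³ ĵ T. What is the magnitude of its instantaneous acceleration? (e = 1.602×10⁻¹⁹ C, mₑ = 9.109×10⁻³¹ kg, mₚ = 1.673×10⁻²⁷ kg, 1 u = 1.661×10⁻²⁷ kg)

|a| ≈ 5.00×10¹¹ m/s²

v×B = (-2750, 3350, -2900) N/C.
F = q v×B = (1.602×10⁻¹⁹ C)·(-2750, 3350, -2900) = (-4.41×10⁻¹⁶, 5.36×10⁻¹⁶, -4.65×10⁻¹⁶) N.
|a| = |F|/m = 8.358×10⁻¹⁶/1.673×10⁻²⁷ ≈ 5.00×10¹¹ m/s².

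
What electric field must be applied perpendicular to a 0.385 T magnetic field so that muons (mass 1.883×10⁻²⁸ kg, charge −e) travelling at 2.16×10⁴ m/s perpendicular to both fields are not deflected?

E = 8320 V/m

For straight-line motion qE = qvB, so E = vB.
E = 2.16×10⁴ × 0.385 = 8320 V/m.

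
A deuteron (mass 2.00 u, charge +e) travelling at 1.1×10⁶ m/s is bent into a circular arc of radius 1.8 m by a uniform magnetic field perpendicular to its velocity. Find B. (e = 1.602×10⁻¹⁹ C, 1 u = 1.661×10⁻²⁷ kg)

B ≈ 0.013 T

From |q|vB = mv²/r, B = mv/(|q|r).
B = (3.322×10⁻²⁷)(1.1×10⁶)/((1.602×10⁻¹⁹)(1.8)) ≈ 0.013 T.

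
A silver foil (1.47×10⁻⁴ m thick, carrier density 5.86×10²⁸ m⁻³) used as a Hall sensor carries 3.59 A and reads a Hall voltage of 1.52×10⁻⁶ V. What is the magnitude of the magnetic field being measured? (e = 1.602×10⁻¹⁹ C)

From V_H = IB/(n e t), B = V_H n e t / I.
B = (1.52×10⁻⁶)(5.86×10²⁸)(1.602×10⁻¹⁹)(1.47×10⁻⁴)/3.59 ≈ 0.584 T.

B ≈ 0.584 T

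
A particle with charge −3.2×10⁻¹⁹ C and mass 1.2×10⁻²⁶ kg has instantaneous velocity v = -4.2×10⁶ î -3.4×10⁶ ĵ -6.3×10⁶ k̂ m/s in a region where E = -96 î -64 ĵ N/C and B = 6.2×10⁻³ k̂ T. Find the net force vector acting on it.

v×B = (-2.11×10⁴, 2.60×10⁴, 0) N/C.
E + v×B = (-2.12×10⁴, 2.60×10⁴, 0) N/C.
F = q(E + v×B) = (−3.2×10⁻¹⁹ C)·(-2.12×10⁴, 2.60×10⁴, 0) = (6.78×10⁻¹⁵, -8.31×10⁻¹⁵, 0) N.

F ≈ (6.78×10⁻¹⁵, -8.31×10⁻¹⁵, 0) N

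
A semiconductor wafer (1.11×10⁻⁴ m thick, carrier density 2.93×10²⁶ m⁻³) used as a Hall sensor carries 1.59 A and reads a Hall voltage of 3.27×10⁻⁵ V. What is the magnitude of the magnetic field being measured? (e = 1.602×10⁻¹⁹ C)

From V_H = IB/(n e t), B = V_H n e t / I.
B = (3.27×10⁻⁵)(2.93×10²⁶)(1.602×10⁻¹⁹)(1.11×10⁻⁴)/1.59 ≈ 0.107 T.

B ≈ 0.107 T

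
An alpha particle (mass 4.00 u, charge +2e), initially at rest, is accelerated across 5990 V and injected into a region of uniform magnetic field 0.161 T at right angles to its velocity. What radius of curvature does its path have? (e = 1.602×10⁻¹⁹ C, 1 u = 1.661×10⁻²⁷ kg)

r ≈ 0.0979 m

Acceleration: |q|V = ½mv² ⇒ v = √(2|q|V/m) = √(2·3.204×10⁻¹⁹·5990/6.644×10⁻²⁷) ≈ 7.601×10⁵ m/s.
In the field: r = mv/(|q|B) = (6.644×10⁻²⁷)(7.601×10⁵)/((3.204×10⁻¹⁹)(0.161)) ≈ 0.0979 m.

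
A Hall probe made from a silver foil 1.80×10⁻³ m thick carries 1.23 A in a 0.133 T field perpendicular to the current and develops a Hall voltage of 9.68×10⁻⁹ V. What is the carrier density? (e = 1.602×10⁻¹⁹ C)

n ≈ 5.86×10²⁸ m⁻³

From V_H = IB/(n e t), n = IB/(V_H e t).
n = (1.23)(0.133)/((9.68×10⁻⁹)(1.602×10⁻¹⁹)(1.80×10⁻³)) ≈ 5.86×10²⁸ m⁻³.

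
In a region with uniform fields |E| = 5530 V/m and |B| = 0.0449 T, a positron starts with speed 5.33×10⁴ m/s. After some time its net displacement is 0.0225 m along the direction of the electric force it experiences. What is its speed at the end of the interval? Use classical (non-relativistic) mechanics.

v_f ≈ 6.62×10⁶ m/s

B does no work; ΔKE = |q|E d.
½mv_f² = ½mv₀² + |q|Ed = ½(9.109×10⁻³¹)(5.33×10⁴)² + (1.602×10⁻¹⁹)(5530)(0.0225) ≈ 1.294×10⁻²¹ J + 1.993×10⁻¹⁷ J ≈ 1.993×10⁻¹⁷ J.
v_f = √(2·1.993×10⁻¹⁷/9.109×10⁻³¹) ≈ 6.62×10⁶ m/s.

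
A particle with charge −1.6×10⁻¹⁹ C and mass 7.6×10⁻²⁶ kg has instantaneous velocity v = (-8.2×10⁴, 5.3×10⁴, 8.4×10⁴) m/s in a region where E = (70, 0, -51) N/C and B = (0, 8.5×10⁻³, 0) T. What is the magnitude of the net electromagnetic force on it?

v×B = (-714, 0, -697) N/C.
E + v×B = (-644, 0, -748) N/C.
F = q(E + v×B) = (−1.6×10⁻¹⁹ C)·(-644, 0, -748) = (1.03×10⁻¹⁶, 0, 1.20×10⁻¹⁶) N.
|F| = 1.58×10⁻¹⁶ N.

|F| ≈ 1.58×10⁻¹⁶ N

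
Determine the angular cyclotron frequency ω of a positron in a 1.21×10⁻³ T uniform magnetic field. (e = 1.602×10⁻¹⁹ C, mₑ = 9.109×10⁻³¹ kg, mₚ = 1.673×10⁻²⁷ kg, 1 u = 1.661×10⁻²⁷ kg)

ω = |q|B/m.
ω = (1.602×10⁻¹⁹)(1.21×10⁻³)/9.109×10⁻³¹ ≈ 2.13×10⁸ rad/s.

ω ≈ 2.13×10⁸ rad/s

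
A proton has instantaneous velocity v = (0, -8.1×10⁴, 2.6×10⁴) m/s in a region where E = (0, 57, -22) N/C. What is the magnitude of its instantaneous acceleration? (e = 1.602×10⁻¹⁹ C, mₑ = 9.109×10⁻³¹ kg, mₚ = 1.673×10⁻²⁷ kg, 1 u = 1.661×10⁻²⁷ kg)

|a| ≈ 5.85×10⁹ m/s²

Only an electric field acts, so F = qE = (1.602×10⁻¹⁹ C)·(0, 57.0, -22.0) = (0, 9.13×10⁻¹⁸, -3.52×10⁻¹⁸) N.
|a| = |F|/m = 9.788×10⁻¹⁸/1.673×10⁻²⁷ ≈ 5.85×10⁹ m/s².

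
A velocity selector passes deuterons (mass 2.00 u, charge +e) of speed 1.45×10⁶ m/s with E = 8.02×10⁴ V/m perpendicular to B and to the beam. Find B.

Balance of forces in the selector: qE = qvB ⇒ B = E/v.
B = 8.02×10⁴/1.45×10⁶ = 0.0553 T.

B = 0.0553 T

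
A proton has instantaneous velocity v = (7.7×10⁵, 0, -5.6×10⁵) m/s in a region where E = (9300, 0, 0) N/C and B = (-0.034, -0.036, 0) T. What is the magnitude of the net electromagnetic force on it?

|F| ≈ 5.66×10⁻¹⁵ N

v×B = (-2.02×10⁴, 1.90×10⁴, -2.77×10⁴) N/C.
E + v×B = (-1.09×10⁴, 1.90×10⁴, -2.77×10⁴) N/C.
F = q(E + v×B) = (1.602×10⁻¹⁹ C)·(-1.09×10⁴, 1.90×10⁴, -2.77×10⁴) = (-1.74×10⁻¹⁵, 3.05×10⁻¹⁵, -4.44×10⁻¹⁵) N.
|F| = 5.66×10⁻¹⁵ N.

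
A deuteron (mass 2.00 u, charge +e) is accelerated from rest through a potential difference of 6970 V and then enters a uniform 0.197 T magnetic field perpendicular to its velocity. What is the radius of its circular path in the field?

r ≈ 0.0863 m

Acceleration: |q|V = ½mv² ⇒ v = √(2|q|V/m) = √(2·1.602×10⁻¹⁹·6970/3.322×10⁻²⁷) ≈ 8.199×10⁵ m/s.
In the field: r = mv/(|q|B) = (3.322×10⁻²⁷)(8.199×10⁵)/((1.602×10⁻¹⁹)(0.197)) ≈ 0.0863 m.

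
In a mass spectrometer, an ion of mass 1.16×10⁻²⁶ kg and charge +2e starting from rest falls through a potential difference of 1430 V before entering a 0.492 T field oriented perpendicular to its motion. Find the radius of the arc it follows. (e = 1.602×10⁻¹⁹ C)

Acceleration: |q|V = ½mv² ⇒ v = √(2|q|V/m) = √(2·3.204×10⁻¹⁹·1430/1.16×10⁻²⁶) ≈ 2.811×10⁵ m/s.
In the field: r = mv/(|q|B) = (1.16×10⁻²⁶)(2.811×10⁵)/((3.204×10⁻¹⁹)(0.492)) ≈ 0.0207 m.

r ≈ 0.0207 m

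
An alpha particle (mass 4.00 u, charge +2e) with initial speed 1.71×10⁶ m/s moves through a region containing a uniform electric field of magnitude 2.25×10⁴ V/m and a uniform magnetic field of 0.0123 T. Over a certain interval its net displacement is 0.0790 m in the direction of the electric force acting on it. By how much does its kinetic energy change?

ΔKE ≈ 5.70×10⁻¹⁶ J

The magnetic force is always ⟂ v and does no work; only the electric force changes KE.
ΔKE = F_E · d = |q|E d = (3.204×10⁻¹⁹)(2.25×10⁴)(0.0790) ≈ 5.70×10⁻¹⁶ J.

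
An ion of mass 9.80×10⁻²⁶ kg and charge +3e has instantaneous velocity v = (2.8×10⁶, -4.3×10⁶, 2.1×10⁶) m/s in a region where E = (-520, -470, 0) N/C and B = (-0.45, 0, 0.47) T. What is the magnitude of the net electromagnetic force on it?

|F| ≈ 1.73×10⁻¹² N

v×B = (-2.02×10⁶, -2.26×10⁶, -1.94×10⁶) N/C.
E + v×B = (-2.02×10⁶, -2.26×10⁶, -1.94×10⁶) N/C.
F = q(E + v×B) = (4.806×10⁻¹⁹ C)·(-2.02×10⁶, -2.26×10⁶, -1.94×10⁶) = (-9.72×10⁻¹³, -1.09×10⁻¹², -9.30×10⁻¹³) N.
|F| = 1.73×10⁻¹² N.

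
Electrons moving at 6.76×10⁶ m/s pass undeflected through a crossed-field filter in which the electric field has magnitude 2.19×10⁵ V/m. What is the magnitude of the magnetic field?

B = 0.0324 T

Balance of forces in the selector: qE = qvB ⇒ B = E/v.
B = 2.19×10⁵/6.76×10⁶ = 0.0324 T.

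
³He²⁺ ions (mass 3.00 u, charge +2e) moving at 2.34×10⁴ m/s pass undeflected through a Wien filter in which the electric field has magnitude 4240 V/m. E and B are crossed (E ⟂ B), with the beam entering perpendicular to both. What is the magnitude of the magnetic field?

B = 0.181 T

Balance of forces in the selector: qE = qvB ⇒ B = E/v.
B = 4240/2.34×10⁴ = 0.181 T.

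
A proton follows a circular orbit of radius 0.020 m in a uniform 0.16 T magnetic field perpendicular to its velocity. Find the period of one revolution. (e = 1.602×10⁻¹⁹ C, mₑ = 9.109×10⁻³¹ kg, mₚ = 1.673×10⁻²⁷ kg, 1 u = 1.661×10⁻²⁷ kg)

T ≈ 4.1×10⁻⁷ s

The cyclotron period depends only on m, q, B: T = 2πm/(|q|B).
T = 2π(1.673×10⁻²⁷)/((1.602×10⁻¹⁹)(0.16)) ≈ 4.1×10⁻⁷ s.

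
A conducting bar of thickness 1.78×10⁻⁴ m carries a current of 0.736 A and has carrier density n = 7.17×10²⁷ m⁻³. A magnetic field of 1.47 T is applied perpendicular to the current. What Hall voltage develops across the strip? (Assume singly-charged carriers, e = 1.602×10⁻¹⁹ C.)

V_H ≈ 5.29×10⁻⁶ V

V_H = IB/(n e t).
V_H = (0.736)(1.47)/((7.17×10²⁷)(1.602×10⁻¹⁹)(1.78×10⁻⁴)) ≈ 5.29×10⁻⁶ V.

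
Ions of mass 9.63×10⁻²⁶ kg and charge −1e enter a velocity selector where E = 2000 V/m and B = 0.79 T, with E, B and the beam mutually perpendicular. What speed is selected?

For undeflected motion the electric and magnetic forces balance: qE = qvB.
v = E/B = 2000/0.79 = 2500 m/s.

v = 2500 m/s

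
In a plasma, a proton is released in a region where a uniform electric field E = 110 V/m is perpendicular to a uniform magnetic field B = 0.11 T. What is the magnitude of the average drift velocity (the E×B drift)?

v_d ≈ 1000 m/s

The E×B drift speed is v_d = E/B.
v_d = 110/0.11 = 1000 m/s.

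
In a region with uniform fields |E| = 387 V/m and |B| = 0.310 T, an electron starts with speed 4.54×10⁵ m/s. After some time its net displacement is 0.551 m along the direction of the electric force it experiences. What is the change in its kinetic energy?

ΔKE ≈ 3.42×10⁻¹⁷ J

The magnetic force is always ⟂ v and does no work; only the electric force changes KE.
ΔKE = F_E · d = |q|E d = (1.602×10⁻¹⁹)(387)(0.551) ≈ 3.42×10⁻¹⁷ J.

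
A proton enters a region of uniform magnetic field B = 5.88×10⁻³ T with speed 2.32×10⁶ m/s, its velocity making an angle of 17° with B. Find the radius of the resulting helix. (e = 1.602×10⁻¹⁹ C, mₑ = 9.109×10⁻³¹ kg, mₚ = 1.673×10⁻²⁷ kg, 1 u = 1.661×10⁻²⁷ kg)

v⊥ = v sinθ = 2.32×10⁶·sin17° ≈ 6.783×10⁵ m/s.
r = m v⊥/(|q|B) = (1.673×10⁻²⁷)(6.783×10⁵)/((1.602×10⁻¹⁹)(5.88×10⁻³)) ≈ 1.20 m.

r ≈ 1.20 m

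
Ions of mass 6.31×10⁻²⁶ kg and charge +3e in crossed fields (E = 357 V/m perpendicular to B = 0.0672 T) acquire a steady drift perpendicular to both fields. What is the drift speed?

The steady drift has the magnetic force balancing the electric force, so v_d = E/B.
v_d = 357/0.0672 = 5310 m/s.

v_d ≈ 5310 m/s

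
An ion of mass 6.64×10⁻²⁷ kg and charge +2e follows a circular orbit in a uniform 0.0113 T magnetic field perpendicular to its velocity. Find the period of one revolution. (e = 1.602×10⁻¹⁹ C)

T ≈ 1.15×10⁻⁵ s

The cyclotron period depends only on m, q, B: T = 2πm/(|q|B).
T = 2π(6.64×10⁻²⁷)/((3.204×10⁻¹⁹)(0.0113)) ≈ 1.15×10⁻⁵ s.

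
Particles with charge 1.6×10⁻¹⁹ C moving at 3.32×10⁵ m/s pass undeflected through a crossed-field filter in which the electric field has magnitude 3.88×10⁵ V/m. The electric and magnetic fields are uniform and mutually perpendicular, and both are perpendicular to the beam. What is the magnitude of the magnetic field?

B = 1.17 T

Balance of forces in the selector: qE = qvB ⇒ B = E/v.
B = 3.88×10⁵/3.32×10⁵ = 1.17 T.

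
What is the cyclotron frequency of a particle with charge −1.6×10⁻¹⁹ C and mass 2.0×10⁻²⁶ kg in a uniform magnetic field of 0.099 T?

f ≈ 1.3×10⁵ Hz

f = |q|B/(2πm).
f = (1.6×10⁻¹⁹)(0.099)/(2π·2.0×10⁻²⁶) ≈ 1.3×10⁵ Hz.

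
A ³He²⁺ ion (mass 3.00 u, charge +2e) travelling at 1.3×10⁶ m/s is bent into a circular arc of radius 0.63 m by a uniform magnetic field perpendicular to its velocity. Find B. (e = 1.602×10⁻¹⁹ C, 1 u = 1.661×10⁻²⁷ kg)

B ≈ 0.032 T

From |q|vB = mv²/r, B = mv/(|q|r).
B = (4.983×10⁻²⁷)(1.3×10⁶)/((3.204×10⁻¹⁹)(0.63)) ≈ 0.032 T.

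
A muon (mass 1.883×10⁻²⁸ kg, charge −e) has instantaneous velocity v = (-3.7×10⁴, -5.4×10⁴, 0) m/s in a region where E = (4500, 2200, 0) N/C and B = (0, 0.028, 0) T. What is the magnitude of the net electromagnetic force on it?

|F| ≈ 8.19×10⁻¹⁶ N

v×B = (0, 0, -1040) N/C.
E + v×B = (4500, 2200, -1040) N/C.
F = q(E + v×B) = (−1.602×10⁻¹⁹ C)·(4500, 2200, -1040) = (-7.21×10⁻¹⁶, -3.52×10⁻¹⁶, 1.66×10⁻¹⁶) N.
|F| = 8.19×10⁻¹⁶ N.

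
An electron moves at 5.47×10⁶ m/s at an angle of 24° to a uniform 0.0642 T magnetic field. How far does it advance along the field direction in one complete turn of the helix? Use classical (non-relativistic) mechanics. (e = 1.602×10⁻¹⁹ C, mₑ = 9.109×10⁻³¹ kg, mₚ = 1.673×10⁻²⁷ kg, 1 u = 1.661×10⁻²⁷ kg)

p ≈ 2.78×10⁻³ m

v∥ = v cosθ = 5.47×10⁶·cos24° ≈ 4.997×10⁶ m/s.
T = 2πm/(|q|B) = 2π(9.109×10⁻³¹)/((1.602×10⁻¹⁹)(0.0642)) ≈ 5.565×10⁻¹⁰ s.
pitch = v∥ T = (4.997×10⁶)(5.565×10⁻¹⁰) ≈ 2.78×10⁻³ m.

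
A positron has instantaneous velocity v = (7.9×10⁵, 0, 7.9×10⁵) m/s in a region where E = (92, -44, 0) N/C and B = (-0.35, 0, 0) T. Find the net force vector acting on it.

v×B = (0, -2.76×10⁵, 0) N/C.
E + v×B = (92.0, -2.77×10⁵, 0) N/C.
F = q(E + v×B) = (1.602×10⁻¹⁹ C)·(92.0, -2.77×10⁵, 0) = (1.47×10⁻¹⁷, -4.43×10⁻¹⁴, 0) N.

F ≈ (1.47×10⁻¹⁷, -4.43×10⁻¹⁴, 0) N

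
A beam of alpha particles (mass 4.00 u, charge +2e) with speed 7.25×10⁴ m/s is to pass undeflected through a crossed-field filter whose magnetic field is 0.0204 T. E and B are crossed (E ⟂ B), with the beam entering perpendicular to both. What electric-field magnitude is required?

E = 1480 V/m

For straight-line motion qE = qvB, so E = vB.
E = 7.25×10⁴ × 0.0204 = 1480 V/m.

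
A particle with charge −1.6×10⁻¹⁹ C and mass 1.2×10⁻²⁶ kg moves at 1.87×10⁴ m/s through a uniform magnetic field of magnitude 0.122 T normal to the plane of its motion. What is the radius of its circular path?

The magnetic force provides the centripetal force: |q|vB = mv²/r.
r = mv/(|q|B) = (1.2×10⁻²⁶)(1.87×10⁴)/((1.6×10⁻¹⁹)(0.122)) ≈ 0.0115 m.

r ≈ 0.0115 m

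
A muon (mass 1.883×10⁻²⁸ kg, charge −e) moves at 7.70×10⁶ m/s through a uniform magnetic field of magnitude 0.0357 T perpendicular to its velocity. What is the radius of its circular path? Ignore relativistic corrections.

The magnetic force provides the centripetal force: |q|vB = mv²/r.
r = mv/(|q|B) = (1.883×10⁻²⁸)(7.70×10⁶)/((1.602×10⁻¹⁹)(0.0357)) ≈ 0.254 m.

r ≈ 0.254 m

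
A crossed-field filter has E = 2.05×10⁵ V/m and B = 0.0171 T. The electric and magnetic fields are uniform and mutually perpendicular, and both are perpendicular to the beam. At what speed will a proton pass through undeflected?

For undeflected motion the electric and magnetic forces balance: qE = qvB.
v = E/B = 2.05×10⁵/0.0171 = 1.20×10⁷ m/s.
The result is independent of the particle's charge and mass.

v = 1.20×10⁷ m/s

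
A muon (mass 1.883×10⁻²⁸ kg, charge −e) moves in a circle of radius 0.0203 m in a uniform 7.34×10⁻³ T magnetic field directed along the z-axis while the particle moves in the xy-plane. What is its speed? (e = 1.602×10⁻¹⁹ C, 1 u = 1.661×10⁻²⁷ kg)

From |q|vB = mv²/r, v = |q|Br/m.
v = (1.602×10⁻¹⁹)(7.34×10⁻³)(0.0203)/1.883×10⁻²⁸ ≈ 1.27×10⁵ m/s.

v ≈ 1.27×10⁵ m/s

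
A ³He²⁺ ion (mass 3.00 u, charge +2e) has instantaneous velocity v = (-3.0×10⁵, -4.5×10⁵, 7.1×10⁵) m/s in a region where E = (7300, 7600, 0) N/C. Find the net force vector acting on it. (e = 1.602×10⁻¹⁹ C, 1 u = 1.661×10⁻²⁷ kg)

Only an electric field acts, so F = qE = (3.204×10⁻¹⁹ C)·(7300, 7600, 0) = (2.34×10⁻¹⁵, 2.44×10⁻¹⁵, 0) N.

F ≈ (2.34×10⁻¹⁵, 2.44×10⁻¹⁵, 0) N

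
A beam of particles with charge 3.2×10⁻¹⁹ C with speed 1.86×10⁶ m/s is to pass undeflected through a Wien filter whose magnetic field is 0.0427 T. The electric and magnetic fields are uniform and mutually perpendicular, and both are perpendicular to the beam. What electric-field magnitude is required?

E = 7.94×10⁴ V/m

For straight-line motion qE = qvB, so E = vB.
E = 1.86×10⁶ × 0.0427 = 7.94×10⁴ V/m.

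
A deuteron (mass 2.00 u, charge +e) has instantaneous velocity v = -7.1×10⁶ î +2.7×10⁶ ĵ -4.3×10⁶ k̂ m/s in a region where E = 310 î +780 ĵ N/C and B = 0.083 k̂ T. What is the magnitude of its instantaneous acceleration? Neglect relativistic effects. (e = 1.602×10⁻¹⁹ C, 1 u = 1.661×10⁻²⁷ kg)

v×B = (2.24×10⁵, 5.89×10⁵, 0) N/C.
E + v×B = (2.24×10⁵, 5.90×10⁵, 0) N/C.
F = q(E + v×B) = (1.602×10⁻¹⁹ C)·(2.24×10⁵, 5.90×10⁵, 0) = (3.60×10⁻¹⁴, 9.45×10⁻¹⁴, 0) N.
|a| = |F|/m = 1.011×10⁻¹³/3.322×10⁻²⁷ ≈ 3.04×10¹³ m/s².

|a| ≈ 3.04×10¹³ m/s²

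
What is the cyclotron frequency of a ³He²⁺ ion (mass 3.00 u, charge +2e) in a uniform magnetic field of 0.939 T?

f = |q|B/(2πm).
f = (3.204×10⁻¹⁹)(0.939)/(2π·4.983×10⁻²⁷) ≈ 9.61×10⁶ Hz.

f ≈ 9.61×10⁶ Hz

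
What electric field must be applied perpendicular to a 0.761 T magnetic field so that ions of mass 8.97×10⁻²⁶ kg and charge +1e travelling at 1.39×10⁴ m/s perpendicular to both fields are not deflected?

E = 1.06×10⁴ V/m

For straight-line motion qE = qvB, so E = vB.
E = 1.39×10⁴ × 0.761 = 1.06×10⁴ V/m.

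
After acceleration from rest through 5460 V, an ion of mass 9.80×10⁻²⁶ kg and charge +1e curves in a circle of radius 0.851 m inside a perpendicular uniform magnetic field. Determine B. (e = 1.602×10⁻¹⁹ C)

B ≈ 0.0960 T

v = √(2|q|V/m) = √(2·1.602×10⁻¹⁹·5460/9.80×10⁻²⁶) ≈ 1.336×10⁵ m/s.
B = mv/(|q|r) = (9.80×10⁻²⁶)(1.336×10⁵)/((1.602×10⁻¹⁹)(0.851)) ≈ 0.0960 T.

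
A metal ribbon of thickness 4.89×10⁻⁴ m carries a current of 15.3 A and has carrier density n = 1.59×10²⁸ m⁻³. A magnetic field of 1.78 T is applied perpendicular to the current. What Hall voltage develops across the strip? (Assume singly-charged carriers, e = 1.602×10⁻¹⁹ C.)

V_H = IB/(n e t).
V_H = (15.3)(1.78)/((1.59×10²⁸)(1.602×10⁻¹⁹)(4.89×10⁻⁴)) ≈ 2.19×10⁻⁵ V.

V_H ≈ 2.19×10⁻⁵ V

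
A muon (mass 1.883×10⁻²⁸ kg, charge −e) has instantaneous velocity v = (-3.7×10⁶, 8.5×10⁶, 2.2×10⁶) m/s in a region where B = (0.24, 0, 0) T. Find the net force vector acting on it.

F ≈ (0, -8.46×10⁻¹⁴, 3.27×10⁻¹³) N

v×B = (0, 5.28×10⁵, -2.04×10⁶) N/C.
F = q v×B = (−1.602×10⁻¹⁹ C)·(0, 5.28×10⁵, -2.04×10⁶) = (0, -8.46×10⁻¹⁴, 3.27×10⁻¹³) N.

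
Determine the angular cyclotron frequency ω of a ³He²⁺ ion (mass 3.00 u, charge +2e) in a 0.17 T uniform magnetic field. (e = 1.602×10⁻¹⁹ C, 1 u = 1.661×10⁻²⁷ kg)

ω = |q|B/m.
ω = (3.204×10⁻¹⁹)(0.17)/4.983×10⁻²⁷ ≈ 1.1×10⁷ rad/s.

ω ≈ 1.1×10⁷ rad/s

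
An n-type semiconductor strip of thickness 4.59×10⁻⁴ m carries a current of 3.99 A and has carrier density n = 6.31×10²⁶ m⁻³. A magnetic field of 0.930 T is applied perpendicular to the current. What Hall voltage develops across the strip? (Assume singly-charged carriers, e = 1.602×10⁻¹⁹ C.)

V_H ≈ 8.00×10⁻⁵ V

V_H = IB/(n e t).
V_H = (3.99)(0.930)/((6.31×10²⁶)(1.602×10⁻¹⁹)(4.59×10⁻⁴)) ≈ 8.00×10⁻⁵ V.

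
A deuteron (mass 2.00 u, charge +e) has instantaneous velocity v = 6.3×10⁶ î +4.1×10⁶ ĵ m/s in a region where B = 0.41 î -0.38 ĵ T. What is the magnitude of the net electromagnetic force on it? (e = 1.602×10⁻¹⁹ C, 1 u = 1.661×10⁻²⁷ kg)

v×B = (0, 0, -4.08×10⁶) N/C.
F = q v×B = (1.602×10⁻¹⁹ C)·(0, 0, -4.08×10⁶) = (0, 0, -6.53×10⁻¹³) N.
|F| = 6.53×10⁻¹³ N.

|F| ≈ 6.53×10⁻¹³ N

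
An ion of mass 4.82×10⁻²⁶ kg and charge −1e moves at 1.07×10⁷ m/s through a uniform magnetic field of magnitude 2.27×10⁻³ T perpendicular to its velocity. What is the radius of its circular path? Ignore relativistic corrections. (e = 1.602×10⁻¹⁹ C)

The magnetic force provides the centripetal force: |q|vB = mv²/r.
r = mv/(|q|B) = (4.82×10⁻²⁶)(1.07×10⁷)/((1.602×10⁻¹⁹)(2.27×10⁻³)) ≈ 1420 m.

r ≈ 1420 m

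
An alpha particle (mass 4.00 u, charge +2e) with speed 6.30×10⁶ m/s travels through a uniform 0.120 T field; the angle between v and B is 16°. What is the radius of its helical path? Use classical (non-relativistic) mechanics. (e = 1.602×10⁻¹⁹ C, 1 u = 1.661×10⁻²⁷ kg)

v⊥ = v sinθ = 6.30×10⁶·sin16° ≈ 1.737×10⁶ m/s.
r = m v⊥/(|q|B) = (6.644×10⁻²⁷)(1.737×10⁶)/((3.204×10⁻¹⁹)(0.120)) ≈ 0.300 m.

r ≈ 0.300 m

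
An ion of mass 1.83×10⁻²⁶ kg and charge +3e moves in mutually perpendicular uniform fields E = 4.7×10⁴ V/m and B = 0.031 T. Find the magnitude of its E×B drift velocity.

The steady drift has the magnetic force balancing the electric force, so v_d = E/B.
v_d = 4.7×10⁴/0.031 = 1.5×10⁶ m/s.

v_d ≈ 1.5×10⁶ m/s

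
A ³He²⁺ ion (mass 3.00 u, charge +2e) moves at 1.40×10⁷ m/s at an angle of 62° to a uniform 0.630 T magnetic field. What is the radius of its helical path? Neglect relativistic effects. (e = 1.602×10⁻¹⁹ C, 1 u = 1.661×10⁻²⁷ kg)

v⊥ = v sinθ = 1.40×10⁷·sin62° ≈ 1.236×10⁷ m/s.
r = m v⊥/(|q|B) = (4.983×10⁻²⁷)(1.236×10⁷)/((3.204×10⁻¹⁹)(0.630)) ≈ 0.305 m.

r ≈ 0.305 m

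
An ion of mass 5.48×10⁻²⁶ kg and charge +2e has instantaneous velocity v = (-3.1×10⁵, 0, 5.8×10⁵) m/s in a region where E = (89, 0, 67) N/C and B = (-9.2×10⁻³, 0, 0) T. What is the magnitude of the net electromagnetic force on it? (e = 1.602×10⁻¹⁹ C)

v×B = (0, -5340, 0) N/C.
E + v×B = (89.0, -5340, 67.0) N/C.
F = q(E + v×B) = (3.204×10⁻¹⁹ C)·(89.0, -5340, 67.0) = (2.85×10⁻¹⁷, -1.71×10⁻¹⁵, 2.15×10⁻¹⁷) N.
|F| = 1.71×10⁻¹⁵ N.

|F| ≈ 1.71×10⁻¹⁵ N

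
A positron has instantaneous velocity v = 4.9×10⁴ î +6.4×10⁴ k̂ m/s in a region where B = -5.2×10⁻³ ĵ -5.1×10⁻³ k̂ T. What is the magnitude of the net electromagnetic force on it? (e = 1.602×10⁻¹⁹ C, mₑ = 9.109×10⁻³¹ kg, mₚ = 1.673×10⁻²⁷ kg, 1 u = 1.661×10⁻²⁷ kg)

v×B = (333, 250, -255) N/C.
F = q v×B = (1.602×10⁻¹⁹ C)·(333, 250, -255) = (5.33×10⁻¹⁷, 4.00×10⁻¹⁷, -4.08×10⁻¹⁷) N.
|F| = 7.82×10⁻¹⁷ N.

|F| ≈ 7.82×10⁻¹⁷ N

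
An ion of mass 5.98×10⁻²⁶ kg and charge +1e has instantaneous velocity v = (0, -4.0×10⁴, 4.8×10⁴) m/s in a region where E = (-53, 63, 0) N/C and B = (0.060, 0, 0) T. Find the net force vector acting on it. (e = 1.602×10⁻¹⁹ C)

F ≈ (-8.49×10⁻¹⁸, 4.71×10⁻¹⁶, 3.84×10⁻¹⁶) N

v×B = (0, 2880, 2400) N/C.
E + v×B = (-53.0, 2940, 2400) N/C.
F = q(E + v×B) = (1.602×10⁻¹⁹ C)·(-53.0, 2940, 2400) = (-8.49×10⁻¹⁸, 4.71×10⁻¹⁶, 3.84×10⁻¹⁶) N.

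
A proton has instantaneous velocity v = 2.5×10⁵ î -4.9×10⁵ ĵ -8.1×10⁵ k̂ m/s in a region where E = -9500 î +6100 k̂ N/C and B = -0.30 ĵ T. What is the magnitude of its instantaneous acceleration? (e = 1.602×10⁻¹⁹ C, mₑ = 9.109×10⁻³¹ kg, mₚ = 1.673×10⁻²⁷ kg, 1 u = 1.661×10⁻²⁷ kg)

v×B = (-2.43×10⁵, 0, -7.50×10⁴) N/C.
E + v×B = (-2.52×10⁵, 0, -6.89×10⁴) N/C.
F = q(E + v×B) = (1.602×10⁻¹⁹ C)·(-2.52×10⁵, 0, -6.89×10⁴) = (-4.05×10⁻¹⁴, 0, -1.10×10⁻¹⁴) N.
|a| = |F|/m = 4.193×10⁻¹⁴/1.673×10⁻²⁷ ≈ 2.51×10¹³ m/s².

|a| ≈ 2.51×10¹³ m/s²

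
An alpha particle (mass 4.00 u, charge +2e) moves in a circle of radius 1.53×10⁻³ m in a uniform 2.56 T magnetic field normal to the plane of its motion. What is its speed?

From |q|vB = mv²/r, v = |q|Br/m.
v = (3.204×10⁻¹⁹)(2.56)(1.53×10⁻³)/6.644×10⁻²⁷ ≈ 1.89×10⁵ m/s.

v ≈ 1.89×10⁵ m/s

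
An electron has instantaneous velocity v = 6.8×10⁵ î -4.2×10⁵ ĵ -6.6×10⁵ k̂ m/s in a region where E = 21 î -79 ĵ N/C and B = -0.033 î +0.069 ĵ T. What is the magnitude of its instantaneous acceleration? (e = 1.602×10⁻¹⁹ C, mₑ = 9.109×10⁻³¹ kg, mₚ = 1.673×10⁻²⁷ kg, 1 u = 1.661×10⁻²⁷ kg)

|a| ≈ 1.06×10¹⁶ m/s²

v×B = (4.55×10⁴, 2.18×10⁴, 3.31×10⁴) N/C.
E + v×B = (4.56×10⁴, 2.17×10⁴, 3.31×10⁴) N/C.
F = q(E + v×B) = (−1.602×10⁻¹⁹ C)·(4.56×10⁴, 2.17×10⁴, 3.31×10⁴) = (-7.30×10⁻¹⁵, -3.48×10⁻¹⁵, -5.30×10⁻¹⁵) N.
|a| = |F|/m = 9.665×10⁻¹⁵/9.109×10⁻³¹ ≈ 1.06×10¹⁶ m/s².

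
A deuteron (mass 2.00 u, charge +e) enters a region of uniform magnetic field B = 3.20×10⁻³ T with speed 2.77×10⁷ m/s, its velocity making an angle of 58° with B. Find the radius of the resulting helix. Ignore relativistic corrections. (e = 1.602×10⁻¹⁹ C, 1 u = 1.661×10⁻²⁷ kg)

r ≈ 152 m

v⊥ = v sinθ = 2.77×10⁷·sin58° ≈ 2.349×10⁷ m/s.
r = m v⊥/(|q|B) = (3.322×10⁻²⁷)(2.349×10⁷)/((1.602×10⁻¹⁹)(3.20×10⁻³)) ≈ 152 m.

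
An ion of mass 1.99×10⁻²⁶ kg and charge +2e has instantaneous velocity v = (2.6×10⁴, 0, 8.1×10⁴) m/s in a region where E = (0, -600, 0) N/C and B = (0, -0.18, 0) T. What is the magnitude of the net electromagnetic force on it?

|F| ≈ 4.91×10⁻¹⁵ N

v×B = (1.46×10⁴, 0, -4680) N/C.
E + v×B = (1.46×10⁴, -600, -4680) N/C.
F = q(E + v×B) = (3.204×10⁻¹⁹ C)·(1.46×10⁴, -600, -4680) = (4.67×10⁻¹⁵, -1.92×10⁻¹⁶, -1.50×10⁻¹⁵) N.
|F| = 4.91×10⁻¹⁵ N.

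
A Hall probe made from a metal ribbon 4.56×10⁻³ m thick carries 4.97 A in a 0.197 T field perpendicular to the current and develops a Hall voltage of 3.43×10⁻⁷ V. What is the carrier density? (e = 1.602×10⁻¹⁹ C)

n ≈ 3.91×10²⁷ m⁻³

From V_H = IB/(n e t), n = IB/(V_H e t).
n = (4.97)(0.197)/((3.43×10⁻⁷)(1.602×10⁻¹⁹)(4.56×10⁻³)) ≈ 3.91×10²⁷ m⁻³.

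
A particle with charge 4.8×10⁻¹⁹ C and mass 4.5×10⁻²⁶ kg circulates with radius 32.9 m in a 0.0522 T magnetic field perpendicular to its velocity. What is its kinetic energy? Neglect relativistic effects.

v = |q|Br/m, then KE = ½mv² = (qBr)²/(2m).
v = (4.8×10⁻¹⁹)(0.0522)(32.9)/4.5×10⁻²⁶ ≈ 1.832×10⁷ m/s.
KE = ½(4.5×10⁻²⁶)(1.832×10⁷)² ≈ 7.55×10⁻¹² J.

KE ≈ 7.55×10⁻¹² J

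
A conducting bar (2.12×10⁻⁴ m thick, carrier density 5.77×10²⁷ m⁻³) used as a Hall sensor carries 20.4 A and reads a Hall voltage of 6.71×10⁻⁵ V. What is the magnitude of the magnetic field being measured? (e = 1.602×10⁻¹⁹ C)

B ≈ 0.645 T

From V_H = IB/(n e t), B = V_H n e t / I.
B = (6.71×10⁻⁵)(5.77×10²⁷)(1.602×10⁻¹⁹)(2.12×10⁻⁴)/20.4 ≈ 0.645 T.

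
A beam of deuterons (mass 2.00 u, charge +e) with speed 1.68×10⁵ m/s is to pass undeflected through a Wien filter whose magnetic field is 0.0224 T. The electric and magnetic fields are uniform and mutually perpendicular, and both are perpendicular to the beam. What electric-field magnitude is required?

E = 3760 V/m

For straight-line motion qE = qvB, so E = vB.
E = 1.68×10⁵ × 0.0224 = 3760 V/m.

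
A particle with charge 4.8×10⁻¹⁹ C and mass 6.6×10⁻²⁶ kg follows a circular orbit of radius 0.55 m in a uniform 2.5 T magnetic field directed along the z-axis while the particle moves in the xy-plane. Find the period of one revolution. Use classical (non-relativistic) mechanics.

T ≈ 3.5×10⁻⁷ s

The cyclotron period depends only on m, q, B: T = 2πm/(|q|B).
T = 2π(6.6×10⁻²⁶)/((4.8×10⁻¹⁹)(2.5)) ≈ 3.5×10⁻⁷ s.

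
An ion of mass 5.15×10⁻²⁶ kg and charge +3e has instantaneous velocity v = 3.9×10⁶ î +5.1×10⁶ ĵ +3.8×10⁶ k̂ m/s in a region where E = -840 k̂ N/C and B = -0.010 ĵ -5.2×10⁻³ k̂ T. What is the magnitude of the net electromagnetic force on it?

|F| ≈ 2.22×10⁻¹⁴ N

v×B = (1.15×10⁴, 2.03×10⁴, -3.90×10⁴) N/C.
E + v×B = (1.15×10⁴, 2.03×10⁴, -3.98×10⁴) N/C.
F = q(E + v×B) = (4.806×10⁻¹⁹ C)·(1.15×10⁴, 2.03×10⁴, -3.98×10⁴) = (5.52×10⁻¹⁵, 9.75×10⁻¹⁵, -1.91×10⁻¹⁴) N.
|F| = 2.22×10⁻¹⁴ N.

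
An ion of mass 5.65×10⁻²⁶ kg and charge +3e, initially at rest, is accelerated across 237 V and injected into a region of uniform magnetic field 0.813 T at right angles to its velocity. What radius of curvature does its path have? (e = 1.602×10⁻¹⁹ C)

Acceleration: |q|V = ½mv² ⇒ v = √(2|q|V/m) = √(2·4.806×10⁻¹⁹·237/5.65×10⁻²⁶) ≈ 6.350×10⁴ m/s.
In the field: r = mv/(|q|B) = (5.65×10⁻²⁶)(6.350×10⁴)/((4.806×10⁻¹⁹)(0.813)) ≈ 9.18×10⁻³ m.

r ≈ 9.18×10⁻³ m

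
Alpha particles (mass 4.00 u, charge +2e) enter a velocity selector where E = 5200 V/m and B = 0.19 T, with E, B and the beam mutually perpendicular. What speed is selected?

Zero net Lorentz force requires |qE| = |q v×B|, i.e. E = vB.
v = E/B = 5200/0.19 = 2.7×10⁴ m/s.

v = 2.7×10⁴ m/s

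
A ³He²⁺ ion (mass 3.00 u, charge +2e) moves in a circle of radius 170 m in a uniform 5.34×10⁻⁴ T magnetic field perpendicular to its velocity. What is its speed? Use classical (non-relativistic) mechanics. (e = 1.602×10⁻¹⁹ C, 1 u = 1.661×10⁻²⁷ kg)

v ≈ 5.84×10⁶ m/s

From |q|vB = mv²/r, v = |q|Br/m.
v = (3.204×10⁻¹⁹)(5.34×10⁻⁴)(170)/4.983×10⁻²⁷ ≈ 5.84×10⁶ m/s.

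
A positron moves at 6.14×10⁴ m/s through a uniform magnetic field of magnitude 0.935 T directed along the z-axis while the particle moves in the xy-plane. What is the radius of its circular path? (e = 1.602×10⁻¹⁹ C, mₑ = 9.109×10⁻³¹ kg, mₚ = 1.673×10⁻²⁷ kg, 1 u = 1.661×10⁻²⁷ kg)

The magnetic force provides the centripetal force: |q|vB = mv²/r.
r = mv/(|q|B) = (9.109×10⁻³¹)(6.14×10⁴)/((1.602×10⁻¹⁹)(0.935)) ≈ 3.73×10⁻⁷ m.

r ≈ 3.73×10⁻⁷ m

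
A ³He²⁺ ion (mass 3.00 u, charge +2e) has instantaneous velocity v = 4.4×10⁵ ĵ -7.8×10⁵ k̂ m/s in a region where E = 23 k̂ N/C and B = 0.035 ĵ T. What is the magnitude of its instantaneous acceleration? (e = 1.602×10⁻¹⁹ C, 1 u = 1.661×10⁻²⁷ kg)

v×B = (2.73×10⁴, 0, 0) N/C.
E + v×B = (2.73×10⁴, 0, 23.0) N/C.
F = q(E + v×B) = (3.204×10⁻¹⁹ C)·(2.73×10⁴, 0, 23.0) = (8.75×10⁻¹⁵, 0, 7.37×10⁻¹⁸) N.
|a| = |F|/m = 8.747×10⁻¹⁵/4.983×10⁻²⁷ ≈ 1.76×10¹² m/s².

|a| ≈ 1.76×10¹² m/s²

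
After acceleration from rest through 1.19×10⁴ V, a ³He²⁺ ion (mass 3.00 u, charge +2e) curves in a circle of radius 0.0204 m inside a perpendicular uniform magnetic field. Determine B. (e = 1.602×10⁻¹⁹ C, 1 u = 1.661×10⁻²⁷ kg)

v = √(2|q|V/m) = √(2·3.204×10⁻¹⁹·1.19×10⁴/4.983×10⁻²⁷) ≈ 1.237×10⁶ m/s.
B = mv/(|q|r) = (4.983×10⁻²⁷)(1.237×10⁶)/((3.204×10⁻¹⁹)(0.0204)) ≈ 0.943 T.

B ≈ 0.943 T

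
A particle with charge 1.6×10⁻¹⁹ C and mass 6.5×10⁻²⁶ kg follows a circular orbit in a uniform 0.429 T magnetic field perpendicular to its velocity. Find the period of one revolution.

The cyclotron period depends only on m, q, B: T = 2πm/(|q|B).
T = 2π(6.5×10⁻²⁶)/((1.6×10⁻¹⁹)(0.429)) ≈ 5.95×10⁻⁶ s.

T ≈ 5.95×10⁻⁶ s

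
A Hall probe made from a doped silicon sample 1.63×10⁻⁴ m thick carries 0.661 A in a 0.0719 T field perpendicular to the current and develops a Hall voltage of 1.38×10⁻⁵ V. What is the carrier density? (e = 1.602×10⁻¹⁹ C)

From V_H = IB/(n e t), n = IB/(V_H e t).
n = (0.661)(0.0719)/((1.38×10⁻⁵)(1.602×10⁻¹⁹)(1.63×10⁻⁴)) ≈ 1.32×10²⁶ m⁻³.

n ≈ 1.32×10²⁶ m⁻³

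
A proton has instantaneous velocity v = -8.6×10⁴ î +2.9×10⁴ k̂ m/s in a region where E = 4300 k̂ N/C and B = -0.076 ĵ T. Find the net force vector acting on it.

v×B = (2200, 0, 6540) N/C.
E + v×B = (2200, 0, 1.08×10⁴) N/C.
F = q(E + v×B) = (1.602×10⁻¹⁹ C)·(2200, 0, 1.08×10⁴) = (3.53×10⁻¹⁶, 0, 1.74×10⁻¹⁵) N.

F ≈ (3.53×10⁻¹⁶, 0, 1.74×10⁻¹⁵) N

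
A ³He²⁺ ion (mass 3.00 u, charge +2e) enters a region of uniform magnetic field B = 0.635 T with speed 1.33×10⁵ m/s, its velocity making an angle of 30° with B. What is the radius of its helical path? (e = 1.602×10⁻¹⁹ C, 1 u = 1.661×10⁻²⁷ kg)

v⊥ = v sinθ = 1.33×10⁵·sin30° ≈ 6.650×10⁴ m/s.
r = m v⊥/(|q|B) = (4.983×10⁻²⁷)(6.650×10⁴)/((3.204×10⁻¹⁹)(0.635)) ≈ 1.63×10⁻³ m.

r ≈ 1.63×10⁻³ m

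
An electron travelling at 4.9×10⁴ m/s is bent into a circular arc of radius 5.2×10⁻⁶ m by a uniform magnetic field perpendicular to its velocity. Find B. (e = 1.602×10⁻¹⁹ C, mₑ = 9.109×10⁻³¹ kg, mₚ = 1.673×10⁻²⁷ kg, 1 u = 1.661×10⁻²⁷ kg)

From |q|vB = mv²/r, B = mv/(|q|r).
B = (9.109×10⁻³¹)(4.9×10⁴)/((1.602×10⁻¹⁹)(5.2×10⁻⁶)) ≈ 0.054 T.

B ≈ 0.054 T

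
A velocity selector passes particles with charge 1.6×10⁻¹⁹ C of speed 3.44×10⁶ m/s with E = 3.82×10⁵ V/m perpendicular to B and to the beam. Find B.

B = 0.111 T

Balance of forces in the selector: qE = qvB ⇒ B = E/v.
B = 3.82×10⁵/3.44×10⁶ = 0.111 T.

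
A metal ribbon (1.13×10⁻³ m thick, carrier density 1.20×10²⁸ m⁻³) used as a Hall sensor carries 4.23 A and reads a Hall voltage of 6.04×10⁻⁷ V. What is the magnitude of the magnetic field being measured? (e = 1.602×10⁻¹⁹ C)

From V_H = IB/(n e t), B = V_H n e t / I.
B = (6.04×10⁻⁷)(1.20×10²⁸)(1.602×10⁻¹⁹)(1.13×10⁻³)/4.23 ≈ 0.310 T.

B ≈ 0.310 T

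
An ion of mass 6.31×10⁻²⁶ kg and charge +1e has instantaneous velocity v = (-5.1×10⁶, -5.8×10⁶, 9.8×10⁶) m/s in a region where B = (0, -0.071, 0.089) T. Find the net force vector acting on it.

v×B = (1.80×10⁵, 4.54×10⁵, 3.62×10⁵) N/C.
F = q v×B = (1.602×10⁻¹⁹ C)·(1.80×10⁵, 4.54×10⁵, 3.62×10⁵) = (2.88×10⁻¹⁴, 7.27×10⁻¹⁴, 5.80×10⁻¹⁴) N.

F ≈ (2.88×10⁻¹⁴, 7.27×10⁻¹⁴, 5.80×10⁻¹⁴) N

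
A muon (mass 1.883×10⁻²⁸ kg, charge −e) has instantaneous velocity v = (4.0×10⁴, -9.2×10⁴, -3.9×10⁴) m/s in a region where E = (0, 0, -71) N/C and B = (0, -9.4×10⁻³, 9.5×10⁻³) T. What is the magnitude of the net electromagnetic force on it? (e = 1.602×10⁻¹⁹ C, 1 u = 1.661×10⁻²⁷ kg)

v×B = (-1240, -380, -376) N/C.
E + v×B = (-1240, -380, -447) N/C.
F = q(E + v×B) = (−1.602×10⁻¹⁹ C)·(-1240, -380, -447) = (1.99×10⁻¹⁶, 6.09×10⁻¹⁷, 7.16×10⁻¹⁷) N.
|F| = 2.20×10⁻¹⁶ N.

|F| ≈ 2.20×10⁻¹⁶ N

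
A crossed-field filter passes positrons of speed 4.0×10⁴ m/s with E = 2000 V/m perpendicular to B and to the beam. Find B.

B = 0.050 T

Balance of forces in the selector: qE = qvB ⇒ B = E/v.
B = 2000/4.0×10⁴ = 0.050 T.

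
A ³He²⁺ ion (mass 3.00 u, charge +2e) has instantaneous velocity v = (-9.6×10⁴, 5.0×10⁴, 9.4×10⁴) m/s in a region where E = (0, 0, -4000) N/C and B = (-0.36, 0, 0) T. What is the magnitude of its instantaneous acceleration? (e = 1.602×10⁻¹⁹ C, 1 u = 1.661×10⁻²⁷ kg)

v×B = (0, -3.38×10⁴, 1.80×10⁴) N/C.
E + v×B = (0, -3.38×10⁴, 1.40×10⁴) N/C.
F = q(E + v×B) = (3.204×10⁻¹⁹ C)·(0, -3.38×10⁴, 1.40×10⁴) = (0, -1.08×10⁻¹⁴, 4.49×10⁻¹⁵) N.
|a| = |F|/m = 1.173×10⁻¹⁴/4.983×10⁻²⁷ ≈ 2.35×10¹² m/s².

|a| ≈ 2.35×10¹² m/s²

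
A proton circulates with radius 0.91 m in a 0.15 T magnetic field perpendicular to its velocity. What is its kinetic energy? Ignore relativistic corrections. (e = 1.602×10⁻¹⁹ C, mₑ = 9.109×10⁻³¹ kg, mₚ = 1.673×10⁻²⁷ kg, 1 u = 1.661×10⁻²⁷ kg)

KE ≈ 8.9×10⁵ eV

v = |q|Br/m, then KE = ½mv² = (qBr)²/(2m).
v = (1.602×10⁻¹⁹)(0.15)(0.91)/1.673×10⁻²⁷ ≈ 1.307×10⁷ m/s.
KE = ½(1.673×10⁻²⁷)(1.307×10⁷)² ≈ 1.4×10⁻¹³ J = 8.9×10⁵ eV.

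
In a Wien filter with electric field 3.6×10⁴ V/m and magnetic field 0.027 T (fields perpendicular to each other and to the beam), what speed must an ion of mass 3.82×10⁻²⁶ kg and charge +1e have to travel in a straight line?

v = 1.3×10⁶ m/s

Zero net Lorentz force requires |qE| = |q v×B|, i.e. E = vB.
v = E/B = 3.6×10⁴/0.027 = 1.3×10⁶ m/s.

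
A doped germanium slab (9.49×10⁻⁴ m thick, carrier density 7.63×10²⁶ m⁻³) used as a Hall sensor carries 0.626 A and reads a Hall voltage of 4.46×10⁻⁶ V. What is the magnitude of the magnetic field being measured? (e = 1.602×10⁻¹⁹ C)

B ≈ 0.826 T

From V_H = IB/(n e t), B = V_H n e t / I.
B = (4.46×10⁻⁶)(7.63×10²⁶)(1.602×10⁻¹⁹)(9.49×10⁻⁴)/0.626 ≈ 0.826 T.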